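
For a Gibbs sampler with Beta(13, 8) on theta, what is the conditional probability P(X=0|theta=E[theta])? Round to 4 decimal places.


E[theta] = 13/(13+8) = 0.619
P(X=0|theta) = 1 - theta = 0.381

0.381


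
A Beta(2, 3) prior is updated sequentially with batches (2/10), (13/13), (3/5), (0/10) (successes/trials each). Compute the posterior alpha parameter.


Sequential conjugate updating is equivalent to a single batch update.
Total successes across all batches = 18
alpha_posterior = alpha_prior + total_successes = 2 + 18
= 20

20


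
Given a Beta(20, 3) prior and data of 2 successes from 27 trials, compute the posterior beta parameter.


Number of failures = 27 - 2 = 25
Posterior beta = 3 + 25 = 28

28


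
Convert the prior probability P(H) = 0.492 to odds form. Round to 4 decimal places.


P(not H) = 1 - 0.492 = 0.508
Odds = 0.492 / 0.508 = 0.9685

0.9685


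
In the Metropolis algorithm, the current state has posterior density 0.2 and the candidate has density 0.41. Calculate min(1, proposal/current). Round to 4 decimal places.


Ratio = 0.41/0.2 = 2.05
Acceptance probability = min(1, 2.05)
= 1.0

1.0


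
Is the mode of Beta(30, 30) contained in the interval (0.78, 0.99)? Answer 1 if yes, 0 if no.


Mode = (a-1)/(a+b-2) = 29/58 = 0.5
Interval: (0.78, 0.99)
Contains mode? 0

0


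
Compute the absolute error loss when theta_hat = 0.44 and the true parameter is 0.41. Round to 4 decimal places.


L = |theta_hat - theta_true|
= |0.44 - 0.41| = 0.03

0.03


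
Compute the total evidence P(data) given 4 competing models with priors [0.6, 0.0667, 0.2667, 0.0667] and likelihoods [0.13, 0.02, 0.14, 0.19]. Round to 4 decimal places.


Marginal likelihood = sum P(model_i) * P(data|model_i)
Model 1: 0.6 * 0.13 = 0.078
Model 2: 0.0667 * 0.02 = 0.0013
Model 3: 0.2667 * 0.14 = 0.0373
Model 4: 0.0667 * 0.19 = 0.0127
Total = 0.1293

0.1293


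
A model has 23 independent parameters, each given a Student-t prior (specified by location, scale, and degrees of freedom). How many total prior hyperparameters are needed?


Each Student-t prior needs 3 hyperparameters (location, scale, and degrees of freedom).
Total = 3 * 23 = 69

69


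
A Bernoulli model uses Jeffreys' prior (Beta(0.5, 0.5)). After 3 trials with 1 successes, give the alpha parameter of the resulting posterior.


Posterior = Beta(prior_alpha + successes, prior_beta + failures)
= Beta(0.5 + 1, 0.5 + 2)
Posterior alpha = 0.5 + k = 0.5 + 1 = 1.5

1.5


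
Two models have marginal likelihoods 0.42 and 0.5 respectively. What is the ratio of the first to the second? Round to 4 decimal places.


Evidence ratio = 0.42 / 0.5
= 0.84

0.84


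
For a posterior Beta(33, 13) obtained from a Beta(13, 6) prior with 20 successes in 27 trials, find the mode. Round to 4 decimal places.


Mode = (alpha - 1) / (alpha + beta - 2)
= 32 / 44
= 0.7273

0.7273


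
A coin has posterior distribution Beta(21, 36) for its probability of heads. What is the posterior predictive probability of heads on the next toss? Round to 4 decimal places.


Posterior predictive = E[theta] = alpha/(alpha+beta)
= 21/57
= 0.3684

0.3684


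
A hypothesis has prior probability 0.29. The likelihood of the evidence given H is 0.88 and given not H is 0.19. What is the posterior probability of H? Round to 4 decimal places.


Using Bayes' theorem:
P(E) = 0.29 * 0.88 + 0.71 * 0.19
P(E) = 0.3901
P(H|E) = (0.29 * 0.88) / 0.3901 = 0.6542

0.6542


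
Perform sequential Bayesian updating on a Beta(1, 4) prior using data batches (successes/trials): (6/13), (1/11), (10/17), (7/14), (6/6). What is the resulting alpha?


Accumulate successes: 30
Posterior alpha = prior alpha + sum of successes
= 1 + 30 = 31

31


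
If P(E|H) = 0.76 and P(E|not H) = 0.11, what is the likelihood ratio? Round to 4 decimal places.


Likelihood ratio = P(E|H) / P(E|not H)
= 0.76 / 0.11
= 6.9091

6.9091


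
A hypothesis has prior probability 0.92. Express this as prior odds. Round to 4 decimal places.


Odds = P(H) / P(not H) = 0.92 / 0.08
= 11.5

11.5


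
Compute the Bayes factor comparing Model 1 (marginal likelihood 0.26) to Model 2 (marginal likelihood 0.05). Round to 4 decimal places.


BF12 = marginal likelihood of M1 / marginal likelihood of M2
= 0.26/0.05
= 5.2

5.2


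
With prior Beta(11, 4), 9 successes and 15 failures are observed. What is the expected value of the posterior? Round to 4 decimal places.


Posterior = Beta(20, 19)
E[theta] = alpha/(alpha+beta)
= 20/39 = 0.5128

0.5128


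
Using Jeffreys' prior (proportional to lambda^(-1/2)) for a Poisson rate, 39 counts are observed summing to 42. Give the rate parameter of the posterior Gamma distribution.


Conjugate update: Gamma(prior_shape + S, prior_rate + n).
Prior shape = 0.5, prior rate = 0.
Posterior rate = 0 + n = 39

39.0


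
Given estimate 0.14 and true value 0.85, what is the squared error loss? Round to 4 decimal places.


Squared error = (estimate - true)^2
Difference = -0.71
Loss = -0.71^2 = 0.5041

0.5041


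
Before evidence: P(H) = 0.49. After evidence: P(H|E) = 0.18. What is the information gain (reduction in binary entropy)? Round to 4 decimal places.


Prior entropy = 0.9997
Posterior entropy = 0.6801
Information gain = 0.9997 - 0.6801 = 0.3196

0.3196


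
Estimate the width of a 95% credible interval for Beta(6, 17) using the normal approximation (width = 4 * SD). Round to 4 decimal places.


For Beta(a,b): Var = ab/((a+b)^2(a+b+1))
Var = 0.008, SD = 0.0896
Approximate 95% CI width = 4 * 0.0896 = 0.3585

0.3585


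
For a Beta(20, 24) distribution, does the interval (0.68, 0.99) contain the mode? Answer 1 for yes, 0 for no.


Mode of Beta(a,b) = (a-1)/(a+b-2)
= (20-1)/(20+24-2) = 0.4524
Check: 0.68 <= 0.4524 <= 0.99?
Result: 0

0


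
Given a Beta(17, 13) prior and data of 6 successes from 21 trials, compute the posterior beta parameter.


Number of failures = 21 - 6 = 15
Posterior beta = 13 + 15 = 28

28


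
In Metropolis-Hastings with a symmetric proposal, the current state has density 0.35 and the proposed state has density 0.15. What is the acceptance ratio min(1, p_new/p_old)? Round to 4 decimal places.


Ratio = p_new / p_old = 0.15 / 0.35 = 0.4286
Acceptance = min(1, 0.4286) = 0.4286

0.4286


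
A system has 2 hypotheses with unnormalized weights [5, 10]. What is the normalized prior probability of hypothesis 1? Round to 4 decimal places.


The normalized prior is the weight divided by the total.
Total weight = 15
P(H1) = 5 / 15 = 0.3333

0.3333


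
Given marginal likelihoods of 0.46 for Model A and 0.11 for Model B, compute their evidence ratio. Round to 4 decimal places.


Ratio = ML(A) / ML(B) = 0.46/0.11
= 4.1818

4.1818


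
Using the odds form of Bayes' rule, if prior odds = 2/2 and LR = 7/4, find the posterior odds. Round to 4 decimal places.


Bayes' rule in odds form: posterior odds = prior odds * LR
= (2 * 7) / (2 * 4)
= 14/8 = 1.75

1.75


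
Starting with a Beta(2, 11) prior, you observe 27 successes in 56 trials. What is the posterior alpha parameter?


For a Beta-Binomial conjugate model:
Posterior alpha = prior alpha + number of successes
= 2 + 27 = 29

29


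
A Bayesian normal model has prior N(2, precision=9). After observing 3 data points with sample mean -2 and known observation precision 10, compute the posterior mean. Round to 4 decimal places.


Posterior mean = (prior_precision * prior_mean + n * data_precision * data_mean) / (prior_precision + n * data_precision)
Numerator = 9*2 + 3*10*-2 = -42
Denominator = 9 + 3*10 = 39
Posterior mean = -1.0769

-1.0769


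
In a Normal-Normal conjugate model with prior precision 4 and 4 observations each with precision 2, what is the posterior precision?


Posterior precision = prior precision + n * observation precision
= 4 + 4 * 2
= 4 + 8 = 12

12


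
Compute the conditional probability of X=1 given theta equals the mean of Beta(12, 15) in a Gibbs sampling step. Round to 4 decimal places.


Mean of Beta(12, 15) = 0.4444
P(X=1 | theta=0.4444) = 0.4444

0.4444


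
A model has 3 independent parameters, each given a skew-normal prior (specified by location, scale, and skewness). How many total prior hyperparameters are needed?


Each skew-normal prior needs 3 hyperparameters (location, scale, and skewness).
Total = 3 * 3 = 9

9


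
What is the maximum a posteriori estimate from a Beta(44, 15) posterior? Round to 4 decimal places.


The MAP estimate equals the mode of the distribution.
Mode of Beta(a,b) = (a-1)/(a+b-2)
= 43/57
= 0.7544

0.7544


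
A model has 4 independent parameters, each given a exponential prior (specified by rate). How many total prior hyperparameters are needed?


Each exponential prior needs 1 hyperparameter (rate).
Total = 1 * 4 = 4

4


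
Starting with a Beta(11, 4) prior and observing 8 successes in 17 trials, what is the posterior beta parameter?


Posterior beta = prior beta + failures
Failures = 17 - 8 = 9
beta_post = 4 + 9 = 13

13


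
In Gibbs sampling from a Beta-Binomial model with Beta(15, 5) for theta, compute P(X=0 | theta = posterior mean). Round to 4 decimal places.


Posterior mean = alpha/(alpha+beta) = 15/20 = 0.75
P(X=0|theta=mean) = 1 - theta = 0.25

0.25


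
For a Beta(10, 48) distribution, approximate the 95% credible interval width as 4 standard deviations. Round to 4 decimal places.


Variance of Beta(a,b) = ab / ((a+b)^2 * (a+b+1))
= 10*48 / ((58)^2 * 59)
= 0.0024
SD = sqrt(0.0024) = 0.0492
Width = 4 * SD = 0.1967

0.1967


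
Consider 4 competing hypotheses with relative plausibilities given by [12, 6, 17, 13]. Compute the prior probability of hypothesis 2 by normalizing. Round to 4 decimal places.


Sum of weights = 12 + 6 + 17 + 13 = 48
Normalized prior for H2 = 6 / 48
= 0.125

0.125


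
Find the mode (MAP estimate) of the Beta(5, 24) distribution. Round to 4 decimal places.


For Beta(a,b) with a,b > 1:
Mode = (a-1)/(a+b-2) = (5-1)/(29-2)
= 4/27 = 0.1481

0.1481


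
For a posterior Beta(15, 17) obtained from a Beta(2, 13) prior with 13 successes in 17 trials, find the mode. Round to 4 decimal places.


Mode = (alpha - 1) / (alpha + beta - 2)
= 14 / 30
= 0.4667

0.4667


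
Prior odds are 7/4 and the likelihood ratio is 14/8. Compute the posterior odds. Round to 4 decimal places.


Posterior odds = prior odds * likelihood ratio
= (7/4) * (14/8)
= 98 / 32
= 3.0625

3.0625


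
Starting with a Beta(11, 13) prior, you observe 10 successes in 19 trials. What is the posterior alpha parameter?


For a Beta-Binomial conjugate model:
Posterior alpha = prior alpha + number of successes
= 11 + 10 = 21

21


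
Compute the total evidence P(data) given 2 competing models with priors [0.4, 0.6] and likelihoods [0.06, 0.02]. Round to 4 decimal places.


Marginal likelihood = sum P(model_i) * P(data|model_i)
Model 1: 0.4 * 0.06 = 0.024
Model 2: 0.6 * 0.02 = 0.012
Total = 0.036

0.036


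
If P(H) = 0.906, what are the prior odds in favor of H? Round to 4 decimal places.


Prior odds = P(H) / (1 - P(H))
= 0.906 / 0.094
= 9.6383

9.6383


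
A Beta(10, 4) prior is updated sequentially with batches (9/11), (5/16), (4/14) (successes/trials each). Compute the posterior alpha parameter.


Sequential conjugate updating is equivalent to a single batch update.
Total successes across all batches = 18
alpha_posterior = alpha_prior + total_successes = 10 + 18
= 28

28


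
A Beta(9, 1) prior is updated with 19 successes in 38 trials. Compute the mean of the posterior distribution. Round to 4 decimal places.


After update: Beta(28, 20)
Mean = 28 / (28 + 20) = 28 / 48
= 0.5833

0.5833


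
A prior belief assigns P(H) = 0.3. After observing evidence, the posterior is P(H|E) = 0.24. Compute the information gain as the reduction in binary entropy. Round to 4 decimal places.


H(prior) = -0.3*log2(0.3) - 0.7*log2(0.7)
= 0.8813
H(post) = -0.24*log2(0.24) - 0.76*log2(0.76)
= 0.795
IG = 0.8813 - 0.795 = 0.0863

0.0863


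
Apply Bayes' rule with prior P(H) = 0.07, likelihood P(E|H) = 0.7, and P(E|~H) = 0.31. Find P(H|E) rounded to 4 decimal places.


Step 1: Compute marginal P(E) = P(E|H)P(H) + P(E|~H)P(~H)
= 0.7*0.07 + 0.31*0.93 = 0.3373
Step 2: P(H|E) = P(E|H)P(H)/P(E) = 0.049/0.3373
= 0.1453

0.1453


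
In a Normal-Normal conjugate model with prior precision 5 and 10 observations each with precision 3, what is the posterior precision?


Posterior precision = prior precision + n * observation precision
= 5 + 10 * 3
= 5 + 30 = 35

35


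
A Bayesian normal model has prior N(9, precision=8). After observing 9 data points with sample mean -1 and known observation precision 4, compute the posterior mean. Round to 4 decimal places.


Posterior mean = (prior_precision * prior_mean + n * data_precision * data_mean) / (prior_precision + n * data_precision)
Numerator = 8*9 + 9*4*-1 = 36
Denominator = 8 + 9*4 = 44
Posterior mean = 0.8182

0.8182


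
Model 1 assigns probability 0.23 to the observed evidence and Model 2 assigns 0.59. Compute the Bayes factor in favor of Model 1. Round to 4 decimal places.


BF = P(data|M1) / P(data|M2)
= 0.23 / 0.59 = 0.3898

0.3898


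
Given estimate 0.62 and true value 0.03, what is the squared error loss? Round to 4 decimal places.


Squared error = (estimate - true)^2
Difference = 0.59
Loss = 0.59^2 = 0.3481

0.3481


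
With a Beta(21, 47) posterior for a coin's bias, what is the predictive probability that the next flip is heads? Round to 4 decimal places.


The predictive probability equals the posterior mean.
P(next = heads) = alpha / (alpha + beta)
= 21 / 68 = 0.3088

0.3088


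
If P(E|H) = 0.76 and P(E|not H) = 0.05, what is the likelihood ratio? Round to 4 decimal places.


Likelihood ratio = P(E|H) / P(E|not H)
= 0.76 / 0.05
= 15.2

15.2


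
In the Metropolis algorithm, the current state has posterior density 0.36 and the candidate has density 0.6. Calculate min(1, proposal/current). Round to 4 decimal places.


Ratio = 0.6/0.36 = 1.6667
Acceptance probability = min(1, 1.6667)
= 1.0

1.0


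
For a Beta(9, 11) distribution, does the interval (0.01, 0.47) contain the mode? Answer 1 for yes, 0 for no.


Mode of Beta(a,b) = (a-1)/(a+b-2)
= (9-1)/(9+11-2) = 0.4444
Check: 0.01 <= 0.4444 <= 0.47?
Result: 1

1


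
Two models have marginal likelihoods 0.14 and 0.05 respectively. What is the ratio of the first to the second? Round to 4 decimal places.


Evidence ratio = 0.14 / 0.05
= 2.8

2.8


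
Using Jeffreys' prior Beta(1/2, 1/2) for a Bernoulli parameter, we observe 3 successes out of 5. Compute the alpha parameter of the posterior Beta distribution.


Conjugate update: Beta(0.5 + k, 0.5 + n - k).
k = 3, n - k = 2
Posterior alpha = 0.5 + k = 0.5 + 3 = 3.5

3.5


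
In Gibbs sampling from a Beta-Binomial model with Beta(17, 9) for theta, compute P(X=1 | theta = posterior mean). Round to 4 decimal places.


Posterior mean = alpha/(alpha+beta) = 17/26 = 0.6538
P(X=1|theta=mean) = theta = 0.6538

0.6538


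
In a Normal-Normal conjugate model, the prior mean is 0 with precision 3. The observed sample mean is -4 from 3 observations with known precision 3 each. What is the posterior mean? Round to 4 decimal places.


Posterior precision = tau0 + n*tau = 3 + 3*3 = 12
Posterior mean = (tau0*mu0 + n*tau*xbar) / posterior_precision
= (3*0 + 3*3*-4) / 12
= -36 / 12 = -3.0

-3.0


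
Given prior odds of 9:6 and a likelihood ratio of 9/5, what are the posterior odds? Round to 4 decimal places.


Posterior odds = prior odds * LR
Prior odds = 9/6 = 1.5
LR = 9/5 = 1.8
Posterior odds = 1.5 * 1.8 = 2.7

2.7


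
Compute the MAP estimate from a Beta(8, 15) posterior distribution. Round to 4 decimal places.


MAP = mode of Beta distribution
= (alpha - 1)/(alpha + beta - 2)
= (8-1)/(8+15-2)
= 7/21 = 0.3333

0.3333


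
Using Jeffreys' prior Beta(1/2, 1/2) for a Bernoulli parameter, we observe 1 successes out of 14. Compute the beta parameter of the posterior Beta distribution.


Conjugate update: Beta(0.5 + k, 0.5 + n - k).
k = 1, n - k = 13
Posterior beta = 0.5 + (n - k) = 0.5 + 13 = 13.5

13.5


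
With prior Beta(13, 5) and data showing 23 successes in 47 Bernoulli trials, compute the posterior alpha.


Conjugate update: alpha_posterior = alpha_prior + k
= 13 + 23 = 36

36


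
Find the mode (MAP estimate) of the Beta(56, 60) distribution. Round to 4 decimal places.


For Beta(a,b) with a,b > 1:
Mode = (a-1)/(a+b-2) = (56-1)/(116-2)
= 55/114 = 0.4825

0.4825


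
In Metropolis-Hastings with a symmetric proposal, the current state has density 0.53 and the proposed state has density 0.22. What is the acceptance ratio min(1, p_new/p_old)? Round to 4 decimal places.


Ratio = p_new / p_old = 0.22 / 0.53 = 0.4151
Acceptance = min(1, 0.4151) = 0.4151

0.4151


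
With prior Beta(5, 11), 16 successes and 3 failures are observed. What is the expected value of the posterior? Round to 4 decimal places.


Posterior = Beta(21, 14)
E[theta] = alpha/(alpha+beta)
= 21/35 = 0.6

0.6


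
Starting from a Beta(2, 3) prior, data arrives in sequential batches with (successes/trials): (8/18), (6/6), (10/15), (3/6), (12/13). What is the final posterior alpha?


In sequential Bayesian updating, we sum all successes.
Total successes = 39
Final alpha = 2 + 39 = 41

41


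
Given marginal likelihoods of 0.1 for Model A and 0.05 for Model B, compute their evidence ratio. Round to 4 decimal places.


Ratio = ML(A) / ML(B) = 0.1/0.05
= 2.0

2.0


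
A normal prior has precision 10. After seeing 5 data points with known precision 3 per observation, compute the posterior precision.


In the conjugate normal model, precisions add:
tau_posterior = tau_prior + n * tau_data
= 10 + 5*3 = 25

25


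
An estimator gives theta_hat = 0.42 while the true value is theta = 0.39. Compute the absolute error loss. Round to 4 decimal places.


The absolute error loss is |theta_hat - theta|
= |0.42 - 0.39|
= 0.03

0.03


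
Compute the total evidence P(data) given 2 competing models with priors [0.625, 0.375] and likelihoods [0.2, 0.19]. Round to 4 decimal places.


Marginal likelihood = sum P(model_i) * P(data|model_i)
Model 1: 0.625 * 0.2 = 0.125
Model 2: 0.375 * 0.19 = 0.0713
Total = 0.1963

0.1963


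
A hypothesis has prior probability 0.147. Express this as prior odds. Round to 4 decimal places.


Odds = P(H) / P(not H) = 0.147 / 0.853
= 0.1723

0.1723


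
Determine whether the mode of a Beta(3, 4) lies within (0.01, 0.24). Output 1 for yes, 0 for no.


First find the mode: (a-1)/(a+b-2) = 0.4
Is 0.4 in (0.01, 0.24)? 0

0


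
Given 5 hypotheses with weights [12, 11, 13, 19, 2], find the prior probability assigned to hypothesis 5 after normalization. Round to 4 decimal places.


To normalize, divide each weight by the sum of all weights.
Sum = 57
Prior(H5) = 2/57 = 0.0351

0.0351


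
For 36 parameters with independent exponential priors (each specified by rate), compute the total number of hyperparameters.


A exponential prior has 1 hyperparameter per parameter.
Total = 36 * 1 = 36

36


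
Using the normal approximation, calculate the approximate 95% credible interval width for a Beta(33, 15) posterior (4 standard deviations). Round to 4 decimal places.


Var(Beta) = 33*15/(48^2 * 49) = 0.0044
SD = 0.0662
Width ~ 4*SD = 0.2649

0.2649


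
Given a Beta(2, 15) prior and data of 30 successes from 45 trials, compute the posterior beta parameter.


Number of failures = 45 - 30 = 15
Posterior beta = 15 + 15 = 30

30


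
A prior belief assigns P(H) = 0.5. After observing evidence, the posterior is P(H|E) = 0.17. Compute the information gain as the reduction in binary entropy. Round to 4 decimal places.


H(prior) = -0.5*log2(0.5) - 0.5*log2(0.5)
= 1.0
H(post) = -0.17*log2(0.17) - 0.83*log2(0.83)
= 0.6577
IG = 1.0 - 0.6577 = 0.3423

0.3423


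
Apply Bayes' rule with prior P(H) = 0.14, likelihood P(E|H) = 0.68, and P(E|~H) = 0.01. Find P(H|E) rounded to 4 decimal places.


Step 1: Compute marginal P(E) = P(E|H)P(H) + P(E|~H)P(~H)
= 0.68*0.14 + 0.01*0.86 = 0.1038
Step 2: P(H|E) = P(E|H)P(H)/P(E) = 0.0952/0.1038
= 0.9171

0.9171


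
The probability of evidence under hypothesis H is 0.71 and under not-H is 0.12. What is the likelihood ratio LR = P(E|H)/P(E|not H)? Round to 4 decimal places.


LR = 0.71 / 0.12
= 5.9167

5.9167


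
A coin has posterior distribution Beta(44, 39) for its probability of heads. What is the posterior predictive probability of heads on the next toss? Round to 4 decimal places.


Posterior predictive = E[theta] = alpha/(alpha+beta)
= 44/83
= 0.5301

0.5301


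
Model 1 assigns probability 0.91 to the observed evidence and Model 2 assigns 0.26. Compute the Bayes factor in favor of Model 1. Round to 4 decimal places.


BF = P(data|M1) / P(data|M2)
= 0.91 / 0.26 = 3.5

3.5


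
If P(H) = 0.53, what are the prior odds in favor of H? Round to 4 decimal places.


Prior odds = P(H) / (1 - P(H))
= 0.53 / 0.47
= 1.1277

1.1277


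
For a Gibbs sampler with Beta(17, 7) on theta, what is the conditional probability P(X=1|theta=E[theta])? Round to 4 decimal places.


E[theta] = 17/(17+7) = 0.7083
P(X=1|theta) = theta = 0.7083

0.7083


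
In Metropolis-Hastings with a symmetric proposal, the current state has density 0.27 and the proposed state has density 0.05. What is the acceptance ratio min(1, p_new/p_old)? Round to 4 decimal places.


Ratio = p_new / p_old = 0.05 / 0.27 = 0.1852
Acceptance = min(1, 0.1852) = 0.1852

0.1852


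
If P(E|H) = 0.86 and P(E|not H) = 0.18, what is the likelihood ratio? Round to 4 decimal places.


Likelihood ratio = P(E|H) / P(E|not H)
= 0.86 / 0.18
= 4.7778

4.7778


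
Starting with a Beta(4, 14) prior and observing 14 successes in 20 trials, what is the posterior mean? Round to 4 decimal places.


Posterior parameters: alpha = 4 + 14 = 18
beta = 14 + 6 = 20
Posterior mean = alpha / (alpha + beta) = 18 / 38
= 0.4737

0.4737


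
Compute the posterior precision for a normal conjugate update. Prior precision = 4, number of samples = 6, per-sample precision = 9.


tau_post = tau_0 + n * tau
= 4 + 6 * 9 = 58

58


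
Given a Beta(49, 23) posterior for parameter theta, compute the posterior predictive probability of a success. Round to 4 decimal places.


For a Beta-Bernoulli model, the predictive probability is the mean:
P(success) = 49/(49+23) = 49/72 = 0.6806

0.6806


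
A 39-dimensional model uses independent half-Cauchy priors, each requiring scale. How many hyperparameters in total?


Per parameter: 1 (scale).
Total = 39 * 1 = 39

39


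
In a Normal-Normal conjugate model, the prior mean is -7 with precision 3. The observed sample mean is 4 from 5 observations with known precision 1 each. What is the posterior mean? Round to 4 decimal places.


Posterior precision = tau0 + n*tau = 3 + 5*1 = 8
Posterior mean = (tau0*mu0 + n*tau*xbar) / posterior_precision
= (3*-7 + 5*1*4) / 8
= -1 / 8 = -0.125

-0.125


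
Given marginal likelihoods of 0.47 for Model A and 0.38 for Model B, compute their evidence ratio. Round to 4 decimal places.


Ratio = ML(A) / ML(B) = 0.47/0.38
= 1.2368

1.2368


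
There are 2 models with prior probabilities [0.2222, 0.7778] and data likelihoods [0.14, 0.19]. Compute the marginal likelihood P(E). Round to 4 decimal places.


P(E) = sum over models of P(M_i) * P(E|M_i)
= 0.2222*0.14 + 0.7778*0.19
= 0.1789

0.1789


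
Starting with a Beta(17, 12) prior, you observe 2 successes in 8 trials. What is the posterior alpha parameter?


For a Beta-Binomial conjugate model:
Posterior alpha = prior alpha + number of successes
= 17 + 2 = 19

19


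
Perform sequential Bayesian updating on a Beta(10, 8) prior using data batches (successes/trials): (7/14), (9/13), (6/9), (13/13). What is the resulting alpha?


Accumulate successes: 35
Posterior alpha = prior alpha + sum of successes
= 10 + 35 = 45

45


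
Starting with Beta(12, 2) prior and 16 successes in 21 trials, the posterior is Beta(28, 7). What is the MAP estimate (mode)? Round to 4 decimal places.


The mode of Beta(a, b) when a > 1 and b > 1 is (a-1)/(a+b-2)
= (28 - 1) / (28 + 7 - 2)
= 27 / 33
= 0.8182

0.8182


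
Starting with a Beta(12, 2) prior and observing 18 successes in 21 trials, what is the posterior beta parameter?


Posterior beta = prior beta + failures
Failures = 21 - 18 = 3
beta_post = 2 + 3 = 5

5


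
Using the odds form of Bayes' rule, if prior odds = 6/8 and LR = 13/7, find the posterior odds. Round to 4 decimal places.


Bayes' rule in odds form: posterior odds = prior odds * LR
= (6 * 13) / (8 * 7)
= 78/56 = 1.3929

1.3929


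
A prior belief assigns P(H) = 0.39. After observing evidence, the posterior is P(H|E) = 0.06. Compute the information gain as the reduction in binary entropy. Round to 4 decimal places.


H(prior) = -0.39*log2(0.39) - 0.61*log2(0.61)
= 0.9648
H(post) = -0.06*log2(0.06) - 0.94*log2(0.94)
= 0.3274
IG = 0.9648 - 0.3274 = 0.6374

0.6374


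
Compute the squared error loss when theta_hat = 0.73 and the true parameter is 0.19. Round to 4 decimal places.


L = (theta_hat - theta_true)^2
= (0.73 - 0.19)^2
= 0.54^2 = 0.2916

0.2916


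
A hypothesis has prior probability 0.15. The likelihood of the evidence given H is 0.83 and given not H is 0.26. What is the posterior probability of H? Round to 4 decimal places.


Using Bayes' theorem:
P(E) = 0.15 * 0.83 + 0.85 * 0.26
P(E) = 0.3455
P(H|E) = (0.15 * 0.83) / 0.3455 = 0.3603

0.3603


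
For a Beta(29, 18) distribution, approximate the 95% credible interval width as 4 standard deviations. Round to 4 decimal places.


Variance of Beta(a,b) = ab / ((a+b)^2 * (a+b+1))
= 29*18 / ((47)^2 * 48)
= 0.0049
SD = sqrt(0.0049) = 0.0702
Width = 4 * SD = 0.2807

0.2807


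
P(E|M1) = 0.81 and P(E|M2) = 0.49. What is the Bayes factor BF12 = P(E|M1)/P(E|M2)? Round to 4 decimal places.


Bayes factor BF12 = P(E|M1) / P(E|M2)
= 0.81 / 0.49
= 1.6531

1.6531


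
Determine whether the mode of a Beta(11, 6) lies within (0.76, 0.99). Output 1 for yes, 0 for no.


First find the mode: (a-1)/(a+b-2) = 0.6667
Is 0.6667 in (0.76, 0.99)? 0

0


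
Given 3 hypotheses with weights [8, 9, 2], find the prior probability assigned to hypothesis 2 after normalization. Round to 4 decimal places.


To normalize, divide each weight by the sum of all weights.
Sum = 19
Prior(H2) = 9/19 = 0.4737

0.4737


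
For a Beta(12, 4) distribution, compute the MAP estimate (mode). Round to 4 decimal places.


MAP = mode = (a-1)/(a+b-2)
= (12-1)/(12+4-2)
= 11/14 = 0.7857

0.7857


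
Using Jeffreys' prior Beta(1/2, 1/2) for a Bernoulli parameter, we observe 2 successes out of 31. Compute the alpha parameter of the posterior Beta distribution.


Conjugate update: Beta(0.5 + k, 0.5 + n - k).
k = 2, n - k = 29
Posterior alpha = 0.5 + k = 0.5 + 2 = 2.5

2.5


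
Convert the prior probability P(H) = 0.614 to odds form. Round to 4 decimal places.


P(not H) = 1 - 0.614 = 0.386
Odds = 0.614 / 0.386 = 1.5907

1.5907


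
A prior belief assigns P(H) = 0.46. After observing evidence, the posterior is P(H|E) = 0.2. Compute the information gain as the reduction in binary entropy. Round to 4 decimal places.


H(prior) = -0.46*log2(0.46) - 0.54*log2(0.54)
= 0.9954
H(post) = -0.2*log2(0.2) - 0.8*log2(0.8)
= 0.7219
IG = 0.9954 - 0.7219 = 0.2735

0.2735


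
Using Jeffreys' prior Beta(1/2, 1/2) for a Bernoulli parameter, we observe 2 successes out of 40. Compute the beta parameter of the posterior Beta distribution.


Conjugate update: Beta(0.5 + k, 0.5 + n - k).
k = 2, n - k = 38
Posterior beta = 0.5 + (n - k) = 0.5 + 38 = 38.5

38.5


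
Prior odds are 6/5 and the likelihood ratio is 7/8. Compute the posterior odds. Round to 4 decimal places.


Posterior odds = prior odds * likelihood ratio
= (6/5) * (7/8)
= 42 / 40
= 1.05

1.05


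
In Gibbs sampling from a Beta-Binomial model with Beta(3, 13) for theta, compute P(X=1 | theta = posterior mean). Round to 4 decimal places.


Posterior mean = alpha/(alpha+beta) = 3/16 = 0.1875
P(X=1|theta=mean) = theta = 0.1875

0.1875


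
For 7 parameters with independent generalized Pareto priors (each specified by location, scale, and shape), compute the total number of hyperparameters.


A generalized Pareto prior has 3 hyperparameters per parameter.
Total = 7 * 3 = 21

21


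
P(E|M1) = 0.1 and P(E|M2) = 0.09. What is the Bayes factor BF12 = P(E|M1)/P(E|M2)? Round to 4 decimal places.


Bayes factor BF12 = P(E|M1) / P(E|M2)
= 0.1 / 0.09
= 1.1111

1.1111


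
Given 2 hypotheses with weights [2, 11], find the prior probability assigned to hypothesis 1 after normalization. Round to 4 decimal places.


To normalize, divide each weight by the sum of all weights.
Sum = 13
Prior(H1) = 2/13 = 0.1538

0.1538


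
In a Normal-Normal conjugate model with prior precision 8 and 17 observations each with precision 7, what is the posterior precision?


Posterior precision = prior precision + n * observation precision
= 8 + 17 * 7
= 8 + 119 = 127

127


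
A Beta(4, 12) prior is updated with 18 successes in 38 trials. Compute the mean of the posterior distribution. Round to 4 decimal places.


After update: Beta(22, 32)
Mean = 22 / (22 + 32) = 22 / 54
= 0.4074

0.4074


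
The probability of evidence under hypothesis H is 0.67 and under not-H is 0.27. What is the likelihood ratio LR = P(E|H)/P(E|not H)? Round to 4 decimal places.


LR = 0.67 / 0.27
= 2.4815

2.4815


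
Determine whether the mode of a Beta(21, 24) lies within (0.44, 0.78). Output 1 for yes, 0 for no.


First find the mode: (a-1)/(a+b-2) = 0.4651
Is 0.4651 in (0.44, 0.78)? 1

1


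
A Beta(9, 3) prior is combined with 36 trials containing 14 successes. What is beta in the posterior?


In conjugate updating:
beta_posterior = beta_prior + (n - k)
= 3 + (36 - 14)
= 3 + 22 = 25

25


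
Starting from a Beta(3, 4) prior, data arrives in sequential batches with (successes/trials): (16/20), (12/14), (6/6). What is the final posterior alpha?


In sequential Bayesian updating, we sum all successes.
Total successes = 34
Final alpha = 3 + 34 = 37

37


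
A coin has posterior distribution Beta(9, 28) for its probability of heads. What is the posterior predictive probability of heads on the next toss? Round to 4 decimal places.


Posterior predictive = E[theta] = alpha/(alpha+beta)
= 9/37
= 0.2432

0.2432


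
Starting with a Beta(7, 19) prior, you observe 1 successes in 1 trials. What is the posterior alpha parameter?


For a Beta-Binomial conjugate model:
Posterior alpha = prior alpha + number of successes
= 7 + 1 = 8

8


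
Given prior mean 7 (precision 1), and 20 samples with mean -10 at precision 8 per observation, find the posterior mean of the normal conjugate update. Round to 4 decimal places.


The posterior mean is a precision-weighted average of prior and data.
Post. prec. = 1 + 160 = 161
Post. mean = (7 + -1600)/161 = -1593/161 = -9.8944

-9.8944


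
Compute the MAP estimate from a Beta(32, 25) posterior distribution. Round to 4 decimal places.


MAP = mode of Beta distribution
= (alpha - 1)/(alpha + beta - 2)
= (32-1)/(32+25-2)
= 31/55 = 0.5636

0.5636


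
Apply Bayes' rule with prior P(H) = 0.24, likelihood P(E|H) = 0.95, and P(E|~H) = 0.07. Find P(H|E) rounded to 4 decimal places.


Step 1: Compute marginal P(E) = P(E|H)P(H) + P(E|~H)P(~H)
= 0.95*0.24 + 0.07*0.76 = 0.2812
Step 2: P(H|E) = P(E|H)P(H)/P(E) = 0.228/0.2812
= 0.8108

0.8108


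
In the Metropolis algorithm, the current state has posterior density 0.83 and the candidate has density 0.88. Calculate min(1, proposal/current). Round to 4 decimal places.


Ratio = 0.88/0.83 = 1.0602
Acceptance probability = min(1, 1.0602)
= 1.0

1.0


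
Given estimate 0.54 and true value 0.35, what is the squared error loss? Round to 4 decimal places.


Squared error = (estimate - true)^2
Difference = 0.19
Loss = 0.19^2 = 0.0361

0.0361


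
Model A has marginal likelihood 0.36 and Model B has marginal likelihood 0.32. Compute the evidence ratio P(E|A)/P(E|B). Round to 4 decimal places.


Evidence ratio = P(E|A) / P(E|B)
= 0.36 / 0.32
= 1.125

1.125


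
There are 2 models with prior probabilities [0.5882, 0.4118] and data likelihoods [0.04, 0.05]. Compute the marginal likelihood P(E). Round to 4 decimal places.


P(E) = sum over models of P(M_i) * P(E|M_i)
= 0.5882*0.04 + 0.4118*0.05
= 0.0441

0.0441


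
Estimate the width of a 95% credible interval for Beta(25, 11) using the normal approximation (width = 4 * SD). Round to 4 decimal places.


For Beta(a,b): Var = ab/((a+b)^2(a+b+1))
Var = 0.0057, SD = 0.0757
Approximate 95% CI width = 4 * 0.0757 = 0.3029

0.3029


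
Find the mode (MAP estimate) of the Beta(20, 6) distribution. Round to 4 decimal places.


For Beta(a,b) with a,b > 1:
Mode = (a-1)/(a+b-2) = (20-1)/(26-2)
= 19/24 = 0.7917

0.7917


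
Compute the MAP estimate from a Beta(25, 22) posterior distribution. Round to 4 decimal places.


MAP = mode of Beta distribution
= (alpha - 1)/(alpha + beta - 2)
= (25-1)/(25+22-2)
= 24/45 = 0.5333

0.5333


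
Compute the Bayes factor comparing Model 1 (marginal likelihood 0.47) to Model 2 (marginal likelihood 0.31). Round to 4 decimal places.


BF12 = marginal likelihood of M1 / marginal likelihood of M2
= 0.47/0.31
= 1.5161

1.5161


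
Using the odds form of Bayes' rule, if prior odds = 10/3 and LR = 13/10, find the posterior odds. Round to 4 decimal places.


Bayes' rule in odds form: posterior odds = prior odds * LR
= (10 * 13) / (3 * 10)
= 130/30 = 4.3333

4.3333


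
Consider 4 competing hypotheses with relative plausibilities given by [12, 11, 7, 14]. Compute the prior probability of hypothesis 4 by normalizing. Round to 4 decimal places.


Sum of weights = 12 + 11 + 7 + 14 = 44
Normalized prior for H4 = 14 / 44
= 0.3182

0.3182


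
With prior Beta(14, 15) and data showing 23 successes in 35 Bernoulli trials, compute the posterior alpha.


Conjugate update: alpha_posterior = alpha_prior + k
= 14 + 23 = 37

37


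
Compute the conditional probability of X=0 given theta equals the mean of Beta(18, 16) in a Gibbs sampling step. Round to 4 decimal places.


Mean of Beta(18, 16) = 0.5294
P(X=0 | theta=0.5294) = 0.4706

0.4706


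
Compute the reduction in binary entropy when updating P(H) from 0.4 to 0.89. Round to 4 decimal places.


H_before = -p*log2(p) - (1-p)*log2(1-p) for p=0.4: 0.971
H_after for p=0.89: 0.4999
Reduction = 0.971 - 0.4999 = 0.471

0.471


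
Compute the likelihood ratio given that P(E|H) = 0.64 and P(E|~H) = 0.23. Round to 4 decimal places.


LR = P(E|H) / P(E|~H)
= 0.64 / 0.23 = 2.7826

2.7826


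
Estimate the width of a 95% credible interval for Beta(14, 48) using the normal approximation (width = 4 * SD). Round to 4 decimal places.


For Beta(a,b): Var = ab/((a+b)^2(a+b+1))
Var = 0.0028, SD = 0.0527
Approximate 95% CI width = 4 * 0.0527 = 0.2107

0.2107


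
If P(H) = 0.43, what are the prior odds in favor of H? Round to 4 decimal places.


Prior odds = P(H) / (1 - P(H))
= 0.43 / 0.57
= 0.7544

0.7544


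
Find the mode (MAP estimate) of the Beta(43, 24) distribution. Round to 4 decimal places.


For Beta(a,b) with a,b > 1:
Mode = (a-1)/(a+b-2) = (43-1)/(67-2)
= 42/65 = 0.6462

0.6462


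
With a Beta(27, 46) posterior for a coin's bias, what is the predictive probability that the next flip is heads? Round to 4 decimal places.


The predictive probability equals the posterior mean.
P(next = heads) = alpha / (alpha + beta)
= 27 / 73 = 0.3699

0.3699


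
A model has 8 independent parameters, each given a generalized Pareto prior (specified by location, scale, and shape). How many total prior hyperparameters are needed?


Each generalized Pareto prior needs 3 hyperparameters (location, scale, and shape).
Total = 3 * 8 = 24

24


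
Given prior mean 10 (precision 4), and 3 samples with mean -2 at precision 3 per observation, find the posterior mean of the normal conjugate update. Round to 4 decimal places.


The posterior mean is a precision-weighted average of prior and data.
Post. prec. = 4 + 9 = 13
Post. mean = (40 + -18)/13 = 22/13 = 1.6923

1.6923


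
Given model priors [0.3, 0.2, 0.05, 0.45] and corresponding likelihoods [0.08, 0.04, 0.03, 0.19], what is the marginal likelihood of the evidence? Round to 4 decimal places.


P(E) = sum_i P(M_i) P(E|M_i)
= 0.024 + 0.008 + 0.0015 + 0.0855
= 0.119

0.119


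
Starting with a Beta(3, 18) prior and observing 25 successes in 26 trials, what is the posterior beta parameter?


Posterior beta = prior beta + failures
Failures = 26 - 25 = 1
beta_post = 18 + 1 = 19

19


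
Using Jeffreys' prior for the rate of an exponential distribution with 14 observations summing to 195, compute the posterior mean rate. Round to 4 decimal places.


Jeffreys' prior leads to posterior Gamma(14, 195).
Mean = 14/195 = 0.0718

0.0718


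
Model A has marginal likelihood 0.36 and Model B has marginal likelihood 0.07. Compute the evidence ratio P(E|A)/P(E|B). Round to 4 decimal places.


Evidence ratio = P(E|A) / P(E|B)
= 0.36 / 0.07
= 5.1429

5.1429


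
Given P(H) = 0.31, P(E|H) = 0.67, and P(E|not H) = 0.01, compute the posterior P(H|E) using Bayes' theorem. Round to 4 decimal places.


By Bayes' theorem: P(H|E) = P(E|H)*P(H) / P(E)
P(E) = P(E|H)*P(H) + P(E|not H)*P(not H)
P(E) = 0.67*0.31 + 0.01*0.69 = 0.2146
P(H|E) = 0.67*0.31 / 0.2146 = 0.9678

0.9678


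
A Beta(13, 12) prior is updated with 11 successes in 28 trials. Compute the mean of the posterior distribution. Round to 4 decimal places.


After update: Beta(24, 29)
Mean = 24 / (24 + 29) = 24 / 53
= 0.4528

0.4528


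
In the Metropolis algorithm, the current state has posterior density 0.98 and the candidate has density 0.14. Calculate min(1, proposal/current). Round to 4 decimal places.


Ratio = 0.14/0.98 = 0.1429
Acceptance probability = min(1, 0.1429)
= 0.1429

0.1429


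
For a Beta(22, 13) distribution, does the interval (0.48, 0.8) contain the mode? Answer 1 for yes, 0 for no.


Mode of Beta(a,b) = (a-1)/(a+b-2)
= (22-1)/(22+13-2) = 0.6364
Check: 0.48 <= 0.6364 <= 0.8?
Result: 1

1


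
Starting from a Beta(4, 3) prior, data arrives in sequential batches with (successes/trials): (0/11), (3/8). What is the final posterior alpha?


In sequential Bayesian updating, we sum all successes.
Total successes = 3
Final alpha = 4 + 3 = 7

7


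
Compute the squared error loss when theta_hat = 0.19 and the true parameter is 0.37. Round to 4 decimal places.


L = (theta_hat - theta_true)^2
= (0.19 - 0.37)^2
= -0.18^2 = 0.0324

0.0324


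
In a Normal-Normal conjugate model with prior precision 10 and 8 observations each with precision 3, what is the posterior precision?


Posterior precision = prior precision + n * observation precision
= 10 + 8 * 3
= 10 + 24 = 34

34


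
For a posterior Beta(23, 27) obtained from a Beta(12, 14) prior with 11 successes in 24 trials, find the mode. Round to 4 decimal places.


Mode = (alpha - 1) / (alpha + beta - 2)
= 22 / 48
= 0.4583

0.4583


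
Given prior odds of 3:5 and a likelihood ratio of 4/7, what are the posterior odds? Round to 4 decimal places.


Posterior odds = prior odds * LR
Prior odds = 3/5 = 0.6
LR = 4/7 = 0.5714
Posterior odds = 0.6 * 0.5714 = 0.3429

0.3429


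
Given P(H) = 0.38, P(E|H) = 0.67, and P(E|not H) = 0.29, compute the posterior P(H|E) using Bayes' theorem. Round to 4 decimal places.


By Bayes' theorem: P(H|E) = P(E|H)*P(H) / P(E)
P(E) = P(E|H)*P(H) + P(E|not H)*P(not H)
P(E) = 0.67*0.38 + 0.29*0.62 = 0.4344
P(H|E) = 0.67*0.38 / 0.4344 = 0.5861

0.5861
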